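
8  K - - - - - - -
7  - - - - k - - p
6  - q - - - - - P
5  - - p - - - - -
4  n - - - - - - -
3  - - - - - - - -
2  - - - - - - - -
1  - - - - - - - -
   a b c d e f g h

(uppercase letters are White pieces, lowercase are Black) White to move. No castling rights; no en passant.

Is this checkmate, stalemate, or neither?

White to move; white king on a8.
In check: no.
King squares — a7: attacked by Qb6; b7: attacked by Qb6; b8: attacked by Qb6.
Legal moves for White: none.
Not in check and no legal moves → stalemate.

stalemate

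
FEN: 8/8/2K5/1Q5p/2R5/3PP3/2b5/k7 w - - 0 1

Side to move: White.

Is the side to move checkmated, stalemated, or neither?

White to move; white king on c6.
In check: no.
Legal moves for White include: Kd7, Kc7, Kb7, Kd6, Kb6, Kd5, Kc5, Qb8, Qb7, Qb6, Qa6+, Qxh5, Qg5, Qf5, Qe5+, Qd5, Qc5, Qa5+, ... (list truncated; more exist).
White has legal moves and is not in check → neither.

neither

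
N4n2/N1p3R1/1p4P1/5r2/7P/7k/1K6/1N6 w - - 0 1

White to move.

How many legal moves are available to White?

22

White to move; king on b2.
In check: no.
Legal moves: Nxc7, Nxb6, Rg8, Rh7, Rf7, Re7, Rd7, Rxc7, Nc8, Nc6, Nb5, Kc3, Kb3, Ka3, Kc2, Ka2, Kc1, Ka1, Nc3, Na3, Nd2, h5.
Count: 22.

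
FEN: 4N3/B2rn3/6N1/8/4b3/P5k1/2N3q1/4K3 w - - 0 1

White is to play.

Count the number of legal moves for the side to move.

White to move; king on e1.
In check: no.
Legal moves: Ng7, Nc7, Nf6, Nd6, Bb8+, Bb6, Bc5, Bd4, Be3, Bf2+, Bg1, Nh8, Nf8, Nxe7, Ne5, Nh4, Nf4, Nd4, Nb4, Ne3, Na1, a4.
Count: 22.

22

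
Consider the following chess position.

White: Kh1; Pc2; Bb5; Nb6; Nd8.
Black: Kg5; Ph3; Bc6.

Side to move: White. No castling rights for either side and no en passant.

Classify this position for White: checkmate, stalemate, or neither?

White to move; white king on h1.
In check: yes, from the black bishop on c6.
King squares — g1: available; g2: attacked by Ph3; h2: available.
Legal moves for White: Kh2, Kg1, Nxc6, Nd5, Bxc6.
White is in check but has 5 legal moves → neither.

neither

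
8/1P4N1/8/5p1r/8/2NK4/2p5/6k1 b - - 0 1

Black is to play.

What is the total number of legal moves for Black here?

18

Black to move; king on g1.
In check: no.
Legal moves: Rh8, Rh7, Rh6, Rg5, Rh4, Rh3+, Rh2, Rh1, Kh2, Kg2, Kf2, Kh1, Kf1, f4, c1=Q, c1=R, c1=B, c1=N+.
Count: 18.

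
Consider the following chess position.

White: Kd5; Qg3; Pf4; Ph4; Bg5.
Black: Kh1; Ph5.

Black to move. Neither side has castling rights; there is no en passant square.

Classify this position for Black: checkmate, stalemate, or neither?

stalemate

Black to move; black king on h1.
In check: no.
King squares — g1: attacked by Qg3; g2: attacked by Qg3; h2: attacked by Qg3.
Legal moves for Black: none.
Not in check and no legal moves → stalemate.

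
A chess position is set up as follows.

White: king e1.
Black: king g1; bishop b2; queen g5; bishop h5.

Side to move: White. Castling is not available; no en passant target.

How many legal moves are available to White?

0

White to move; king on e1.
In check: no.
Legal moves: none.
Count: 0.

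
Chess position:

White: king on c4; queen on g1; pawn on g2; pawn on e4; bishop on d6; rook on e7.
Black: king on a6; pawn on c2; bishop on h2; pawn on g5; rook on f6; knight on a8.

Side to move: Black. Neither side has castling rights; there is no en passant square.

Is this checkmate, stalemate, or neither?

neither

Black to move; black king on a6.
In check: no.
Legal moves for Black include: Nc7, Nb6+, Rf8, Rf7, Rh6, Rg6, Re6, Rxd6, Rf5, Rf4, Rf3, Rf2, Rf1, Ka5, Bxd6, Be5, Bf4, Bg3, ... (list truncated; more exist).
Black has legal moves and is not in check → neither.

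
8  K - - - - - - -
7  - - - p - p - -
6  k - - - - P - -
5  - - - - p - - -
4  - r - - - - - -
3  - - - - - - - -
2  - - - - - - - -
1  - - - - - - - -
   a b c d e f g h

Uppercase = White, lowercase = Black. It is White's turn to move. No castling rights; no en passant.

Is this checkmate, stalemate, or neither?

stalemate

White to move; white king on a8.
In check: no.
King squares — a7: attacked by Ka6; b7: attacked by Rb4; b8: attacked by Rb4.
Legal moves for White: none.
Not in check and no legal moves → stalemate.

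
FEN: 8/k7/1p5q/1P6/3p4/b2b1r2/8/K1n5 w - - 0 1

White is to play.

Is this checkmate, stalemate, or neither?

stalemate

White to move; white king on a1.
In check: no.
King squares — b1: attacked by Bd3; a2: attacked by Nc1; b2: attacked by Ba3.
Legal moves for White: none.
Not in check and no legal moves → stalemate.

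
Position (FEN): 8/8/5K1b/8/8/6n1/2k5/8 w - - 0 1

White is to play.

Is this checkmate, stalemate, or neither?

White to move; white king on f6.
In check: no.
Legal moves for White: Kf7, Ke7, Kg6, Ke6, Ke5.
White has 5 legal moves and is not in check → neither.

neither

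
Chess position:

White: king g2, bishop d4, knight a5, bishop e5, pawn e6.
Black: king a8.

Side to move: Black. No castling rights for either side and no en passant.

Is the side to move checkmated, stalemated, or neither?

Black to move; black king on a8.
In check: no.
King squares — a7: attacked by Bd4; b7: attacked by Na5; b8: attacked by Be5.
Legal moves for Black: none.
Not in check and no legal moves → stalemate.

stalemate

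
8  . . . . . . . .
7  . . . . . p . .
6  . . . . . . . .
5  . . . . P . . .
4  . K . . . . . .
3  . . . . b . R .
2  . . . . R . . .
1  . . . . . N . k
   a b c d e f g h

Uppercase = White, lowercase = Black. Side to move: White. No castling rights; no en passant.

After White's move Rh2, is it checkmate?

yes

After Rh2: black king on h1; in check: yes, from the white rook on h2.
King squares — g1: attacked by Rg3; g2: attacked by Rh2; h2: attacked by Nf1.
Black has no legal moves → checkmate.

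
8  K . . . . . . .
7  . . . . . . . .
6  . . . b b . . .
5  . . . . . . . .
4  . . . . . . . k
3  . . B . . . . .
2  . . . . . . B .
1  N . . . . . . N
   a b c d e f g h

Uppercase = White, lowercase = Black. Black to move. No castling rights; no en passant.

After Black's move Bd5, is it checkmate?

After Bd5: white king on a8; in check: yes, from the black bishop on d5.
White has 2 legal replies: Ka7, Bxd5.
In check but a legal move exists → not checkmate.

no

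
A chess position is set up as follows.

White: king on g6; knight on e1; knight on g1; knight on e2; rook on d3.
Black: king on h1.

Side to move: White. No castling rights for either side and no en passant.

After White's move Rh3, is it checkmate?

yes

After Rh3: black king on h1; in check: yes, from the white rook on h3.
King squares — g1: attacked by Ne2; g2: attacked by Ne1; h2: attacked by Rh3.
Black has no legal moves → checkmate.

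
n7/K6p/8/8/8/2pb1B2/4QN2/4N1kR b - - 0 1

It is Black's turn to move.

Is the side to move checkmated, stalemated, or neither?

checkmate

Black to move; black king on g1.
In check: yes, from the white rook on h1.
King squares — f1: attacked by Rh1; h1: attacked by Nf2; f2: attacked by Qe2; g2: attacked by Ne1; h2: attacked by Rh1.
Legal moves for Black: none.
In check with no legal moves → checkmate.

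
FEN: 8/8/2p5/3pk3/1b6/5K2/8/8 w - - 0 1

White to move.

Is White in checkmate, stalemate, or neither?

neither

White to move; white king on f3.
In check: no.
Legal moves for White: Kg4, Kg3, Ke3, Kg2, Kf2, Ke2.
White has 6 legal moves and is not in check → neither.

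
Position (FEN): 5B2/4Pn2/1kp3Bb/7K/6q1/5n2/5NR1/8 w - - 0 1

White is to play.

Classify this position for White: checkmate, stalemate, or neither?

White to move; white king on h5.
In check: yes, from the black queen on g4.
King squares — g4: available; h4: attacked by Nf3; g5: attacked by Nf3; g6: own bishop; h6: attacked by Nf7.
Legal moves for White: Kxg4, Rxg4, Nxg4.
White is in check but has 3 legal moves → neither.

neither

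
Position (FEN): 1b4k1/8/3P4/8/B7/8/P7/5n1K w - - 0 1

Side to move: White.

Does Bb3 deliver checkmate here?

no

After Bb3: black king on g8; in check: yes, from the white bishop on b3.
Black has 4 legal replies: Kh8, Kf8, Kh7, Kg7.
In check but a legal move exists → not checkmate.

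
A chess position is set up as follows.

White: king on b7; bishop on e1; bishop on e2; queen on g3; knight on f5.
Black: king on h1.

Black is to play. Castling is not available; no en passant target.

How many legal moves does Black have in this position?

0

Black to move; king on h1.
In check: no.
Legal moves: none.
Count: 0.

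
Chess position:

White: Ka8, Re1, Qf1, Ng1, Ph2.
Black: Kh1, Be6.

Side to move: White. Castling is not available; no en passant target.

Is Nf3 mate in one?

After Nf3: black king on h1; in check: yes, from the white queen on f1.
King squares — g1: attacked by Qf1; g2: attacked by Qf1; h2: attacked by Nf3.
Black has no legal moves → checkmate.

yes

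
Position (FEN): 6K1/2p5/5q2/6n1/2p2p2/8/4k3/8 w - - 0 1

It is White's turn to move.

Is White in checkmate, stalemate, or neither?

White to move; white king on g8.
In check: no.
King squares — f7: attacked by Ng5; g7: attacked by Qf6; h7: attacked by Ng5; f8: attacked by Qf6; h8: attacked by Qf6.
Legal moves for White: none.
Not in check and no legal moves → stalemate.

stalemate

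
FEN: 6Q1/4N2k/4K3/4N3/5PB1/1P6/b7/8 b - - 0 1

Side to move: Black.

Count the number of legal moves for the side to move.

1

Black to move; king on h7.
In check: yes, from the white queen on g8.
Legal moves: Kh6.
Count: 1.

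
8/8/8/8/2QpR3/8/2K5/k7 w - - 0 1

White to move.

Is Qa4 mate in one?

yes

After Qa4: black king on a1; in check: yes, from the white queen on a4.
King squares — b1: attacked by Kc2; a2: attacked by Qa4; b2: attacked by Kc2.
Black has no legal moves → checkmate.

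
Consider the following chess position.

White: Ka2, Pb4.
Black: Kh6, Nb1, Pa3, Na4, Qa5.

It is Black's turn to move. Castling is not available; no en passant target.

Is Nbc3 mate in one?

no

After Nbc3: white king on a2; in check: yes, from the black knight on c3.
White has 3 legal replies: Kb3, Kxa3, Ka1.
In check but a legal move exists → not checkmate.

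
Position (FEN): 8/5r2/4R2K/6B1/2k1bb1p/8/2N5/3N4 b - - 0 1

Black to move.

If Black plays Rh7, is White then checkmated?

After Rh7: white king on h6; in check: yes, from the black rook on h7.
King squares — g5: own bishop; h5: attacked by Rh7; g6: attacked by Be4; g7: attacked by Rh7; h7: attacked by Be4.
White has no legal moves → checkmate.

yes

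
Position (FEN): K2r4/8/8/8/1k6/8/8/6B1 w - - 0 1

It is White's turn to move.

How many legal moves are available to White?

2

White to move; king on a8.
In check: yes, from the black rook on d8.
Legal moves: Kb7, Ka7.
Count: 2.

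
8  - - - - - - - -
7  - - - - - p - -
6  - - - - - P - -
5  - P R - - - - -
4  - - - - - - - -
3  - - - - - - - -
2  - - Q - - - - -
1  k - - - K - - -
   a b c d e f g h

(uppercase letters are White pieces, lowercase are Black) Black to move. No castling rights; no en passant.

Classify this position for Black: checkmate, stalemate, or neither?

stalemate

Black to move; black king on a1.
In check: no.
King squares — b1: attacked by Qc2; a2: attacked by Qc2; b2: attacked by Qc2.
Legal moves for Black: none.
Not in check and no legal moves → stalemate.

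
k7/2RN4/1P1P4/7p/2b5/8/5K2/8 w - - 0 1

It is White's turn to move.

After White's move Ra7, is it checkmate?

yes

After Ra7: black king on a8; in check: yes, from the white rook on a7.
King squares — a7: attacked by Pb6; b7: attacked by Ra7; b8: attacked by Nd7.
Black has no legal moves → checkmate.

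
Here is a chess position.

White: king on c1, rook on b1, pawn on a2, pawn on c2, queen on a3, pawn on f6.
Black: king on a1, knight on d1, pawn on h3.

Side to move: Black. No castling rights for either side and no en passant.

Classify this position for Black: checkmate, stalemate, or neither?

checkmate

Black to move; black king on a1.
In check: yes, from the white rook on b1.
King squares — b1: attacked by Kc1; a2: attacked by Qa3; b2: attacked by Rb1.
Legal moves for Black: none.
In check with no legal moves → checkmate.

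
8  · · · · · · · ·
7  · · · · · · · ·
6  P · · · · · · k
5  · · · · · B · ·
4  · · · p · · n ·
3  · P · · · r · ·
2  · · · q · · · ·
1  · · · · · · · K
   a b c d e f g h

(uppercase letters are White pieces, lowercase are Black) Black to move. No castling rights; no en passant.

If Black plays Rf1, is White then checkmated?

yes

After Rf1: white king on h1; in check: yes, from the black rook on f1.
King squares — g1: attacked by Rf1; g2: attacked by Qd2; h2: attacked by Qd2.
White has no legal moves → checkmate.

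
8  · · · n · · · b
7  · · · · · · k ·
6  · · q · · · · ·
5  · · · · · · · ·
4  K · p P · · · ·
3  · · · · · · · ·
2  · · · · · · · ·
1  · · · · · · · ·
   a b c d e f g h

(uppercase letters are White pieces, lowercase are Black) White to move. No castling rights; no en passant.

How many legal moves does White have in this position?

3

White to move; king on a4.
In check: yes, from the black queen on c6.
Legal moves: Ka5, Kb4, Ka3.
Count: 3.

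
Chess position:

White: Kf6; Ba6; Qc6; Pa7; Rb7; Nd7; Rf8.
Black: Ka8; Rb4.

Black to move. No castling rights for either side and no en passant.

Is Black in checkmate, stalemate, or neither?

checkmate

Black to move; black king on a8.
In check: yes, from the white rook on f8.
King squares — a7: attacked by Rb7; b7: attacked by Ba6; b8: attacked by Pa7.
Legal moves for Black: none.
In check with no legal moves → checkmate.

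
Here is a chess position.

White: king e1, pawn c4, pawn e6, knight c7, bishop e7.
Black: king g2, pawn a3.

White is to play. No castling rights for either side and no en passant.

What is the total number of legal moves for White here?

White to move; king on e1.
In check: no.
Legal moves: Bf8, Bd8, Bf6, Bd6, Bg5, Bc5, Bh4, Bb4, Bxa3, Ne8, Na8, Na6, Nd5, Nb5, Ke2, Kd2, Kd1, c5.
Count: 18.

18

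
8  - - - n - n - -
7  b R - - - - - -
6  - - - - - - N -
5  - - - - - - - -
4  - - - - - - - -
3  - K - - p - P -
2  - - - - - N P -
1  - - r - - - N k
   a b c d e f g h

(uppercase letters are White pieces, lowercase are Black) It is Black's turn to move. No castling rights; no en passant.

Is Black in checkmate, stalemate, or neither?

Black to move; black king on h1.
In check: yes, from the white knight on f2.
Legal moves for Black: Kh2, Kxg2, Kxg1, exf2.
Black is in check but has 4 legal moves → neither.

neither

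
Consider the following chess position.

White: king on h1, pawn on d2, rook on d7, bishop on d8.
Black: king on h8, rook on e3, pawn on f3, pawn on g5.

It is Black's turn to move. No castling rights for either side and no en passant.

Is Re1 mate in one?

no

After Re1: white king on h1; in check: yes, from the black rook on e1.
White has 1 legal reply: Kh2.
In check but a legal move exists → not checkmate.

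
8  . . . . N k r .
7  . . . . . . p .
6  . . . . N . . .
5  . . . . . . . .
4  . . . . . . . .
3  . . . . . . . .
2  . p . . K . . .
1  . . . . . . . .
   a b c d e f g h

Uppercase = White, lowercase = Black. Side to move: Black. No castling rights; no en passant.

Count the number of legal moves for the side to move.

3

Black to move; king on f8.
In check: yes, from the white knight on e6.
Legal moves: Kxe8, Kf7, Ke7.
Count: 3.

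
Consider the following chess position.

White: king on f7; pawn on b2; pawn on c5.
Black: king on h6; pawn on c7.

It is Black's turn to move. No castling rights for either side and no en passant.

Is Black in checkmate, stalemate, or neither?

Black to move; black king on h6.
In check: no.
Legal moves for Black: Kh7, Kh5, Kg5, c6.
Black has 4 legal moves and is not in check → neither.

neither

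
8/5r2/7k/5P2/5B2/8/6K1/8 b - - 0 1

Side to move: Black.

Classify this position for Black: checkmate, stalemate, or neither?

Black to move; black king on h6.
In check: yes, from the white bishop on f4.
King squares — g5: attacked by Bf4; h5: available; g6: attacked by Pf5; g7: available; h7: available.
Legal moves for Black: Kh7, Kg7, Kh5.
Black is in check but has 3 legal moves → neither.

neither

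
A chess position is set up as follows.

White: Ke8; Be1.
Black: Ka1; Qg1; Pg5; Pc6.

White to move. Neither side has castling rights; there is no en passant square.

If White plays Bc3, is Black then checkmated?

After Bc3: black king on a1; in check: yes, from the white bishop on c3.
Black has 2 legal replies: Ka2, Kb1.
In check but a legal move exists → not checkmate.

no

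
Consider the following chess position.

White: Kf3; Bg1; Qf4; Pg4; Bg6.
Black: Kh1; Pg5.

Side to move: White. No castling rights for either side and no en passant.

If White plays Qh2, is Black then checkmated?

After Qh2: black king on h1; in check: yes, from the white queen on h2.
King squares — g1: attacked by Qh2; g2: attacked by Qh2; h2: attacked by Bg1.
Black has no legal moves → checkmate.

yes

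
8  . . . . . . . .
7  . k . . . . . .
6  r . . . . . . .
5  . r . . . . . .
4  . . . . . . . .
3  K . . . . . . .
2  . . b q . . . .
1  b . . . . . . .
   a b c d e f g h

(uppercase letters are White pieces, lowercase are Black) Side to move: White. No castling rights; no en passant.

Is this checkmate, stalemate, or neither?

White to move; white king on a3.
In check: yes, from the black rook on a6.
King squares — a2: attacked by Ra6; b2: attacked by Ba1; b3: attacked by Bc2; a4: attacked by Bc2; b4: attacked by Qd2.
Legal moves for White: none.
In check with no legal moves → checkmate.

checkmate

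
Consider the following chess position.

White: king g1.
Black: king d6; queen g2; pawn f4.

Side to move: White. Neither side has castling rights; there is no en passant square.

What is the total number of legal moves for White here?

White to move; king on g1.
In check: yes, from the black queen on g2.
Legal moves: Kxg2.
Count: 1.

1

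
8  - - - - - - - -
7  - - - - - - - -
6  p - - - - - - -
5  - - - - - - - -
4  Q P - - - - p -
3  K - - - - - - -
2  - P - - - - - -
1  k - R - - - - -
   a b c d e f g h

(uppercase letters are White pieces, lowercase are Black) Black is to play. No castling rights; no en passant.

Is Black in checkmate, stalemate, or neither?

Black to move; black king on a1.
In check: yes, from the white rook on c1.
King squares — b1: attacked by Rc1; a2: attacked by Ka3; b2: attacked by Ka3.
Legal moves for Black: none.
In check with no legal moves → checkmate.

checkmate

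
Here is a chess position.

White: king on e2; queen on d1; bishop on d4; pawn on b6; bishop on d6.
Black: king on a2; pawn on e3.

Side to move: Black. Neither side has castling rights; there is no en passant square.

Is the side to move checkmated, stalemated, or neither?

stalemate

Black to move; black king on a2.
In check: no.
King squares — a1: attacked by Qd1; b1: attacked by Qd1; b2: attacked by Bd4; a3: attacked by Bd6; b3: attacked by Qd1.
Legal moves for Black: none.
Not in check and no legal moves → stalemate.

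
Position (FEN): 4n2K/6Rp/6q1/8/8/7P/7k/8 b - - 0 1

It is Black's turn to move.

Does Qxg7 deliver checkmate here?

After Qxg7: white king on h8; in check: yes, from the black queen on g7.
King squares — g7: attacked by Ne8; h7: attacked by Qg7; g8: attacked by Qg7.
White has no legal moves → checkmate.

yes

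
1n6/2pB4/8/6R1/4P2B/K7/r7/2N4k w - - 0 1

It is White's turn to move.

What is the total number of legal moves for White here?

4

White to move; king on a3.
In check: yes, from the black rook on a2.
Legal moves: Kb4, Kb3, Kxa2, Nxa2.
Count: 4.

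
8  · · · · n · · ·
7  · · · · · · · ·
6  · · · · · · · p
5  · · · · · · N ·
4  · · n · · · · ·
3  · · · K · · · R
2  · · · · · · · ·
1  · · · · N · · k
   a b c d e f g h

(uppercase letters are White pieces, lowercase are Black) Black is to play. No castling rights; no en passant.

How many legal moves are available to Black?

Black to move; king on h1.
In check: yes, from the white rook on h3.
Legal moves: Kg1.
Count: 1.

1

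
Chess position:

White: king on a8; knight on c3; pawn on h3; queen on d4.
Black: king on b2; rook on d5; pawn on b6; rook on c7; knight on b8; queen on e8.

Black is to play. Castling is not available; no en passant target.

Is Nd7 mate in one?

After Nd7: white king on a8; in check: yes, from the black queen on e8.
King squares — a7: attacked by Rc7; b7: attacked by Rc7; b8: attacked by Nd7.
White has no legal moves → checkmate.

yes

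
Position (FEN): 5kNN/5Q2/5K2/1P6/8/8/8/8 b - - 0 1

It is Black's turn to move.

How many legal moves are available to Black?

Black to move; king on f8.
In check: yes, from the white queen on f7.
Legal moves: none.
Count: 0.

0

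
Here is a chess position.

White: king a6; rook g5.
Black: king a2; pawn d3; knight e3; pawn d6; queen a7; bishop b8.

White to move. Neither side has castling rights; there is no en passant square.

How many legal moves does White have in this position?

1

White to move; king on a6.
In check: yes, from the black queen on a7.
Legal moves: Kb5.
Count: 1.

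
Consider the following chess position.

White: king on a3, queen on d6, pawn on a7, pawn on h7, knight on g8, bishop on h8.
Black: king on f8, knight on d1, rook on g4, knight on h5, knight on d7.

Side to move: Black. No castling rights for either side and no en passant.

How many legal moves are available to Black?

Black to move; king on f8.
In check: yes, from the white queen on d6.
Legal moves: Ke8, Kf7.
Count: 2.

2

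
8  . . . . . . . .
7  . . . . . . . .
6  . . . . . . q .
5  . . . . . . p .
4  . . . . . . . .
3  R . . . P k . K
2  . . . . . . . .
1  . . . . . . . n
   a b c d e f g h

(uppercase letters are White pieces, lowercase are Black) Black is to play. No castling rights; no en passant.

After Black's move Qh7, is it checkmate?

yes

After Qh7: white king on h3; in check: yes, from the black queen on h7.
King squares — g2: attacked by Kf3; h2: attacked by Qh7; g3: attacked by Nh1; g4: attacked by Kf3; h4: attacked by Pg5.
White has no legal moves → checkmate.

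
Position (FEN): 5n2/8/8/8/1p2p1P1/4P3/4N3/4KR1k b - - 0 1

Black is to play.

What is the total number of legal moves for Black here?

2

Black to move; king on h1.
In check: yes, from the white rook on f1.
Legal moves: Kh2, Kg2.
Count: 2.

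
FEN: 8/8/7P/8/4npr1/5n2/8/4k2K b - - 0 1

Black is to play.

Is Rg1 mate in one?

yes

After Rg1: white king on h1; in check: yes, from the black rook on g1.
King squares — g1: attacked by Nf3; g2: attacked by Rg1; h2: attacked by Nf3.
White has no legal moves → checkmate.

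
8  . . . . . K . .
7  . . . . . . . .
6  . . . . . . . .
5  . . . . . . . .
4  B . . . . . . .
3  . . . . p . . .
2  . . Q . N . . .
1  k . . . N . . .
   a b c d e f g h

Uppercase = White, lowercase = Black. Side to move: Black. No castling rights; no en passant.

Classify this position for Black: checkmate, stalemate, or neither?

Black to move; black king on a1.
In check: no.
King squares — b1: attacked by Qc2; a2: attacked by Qc2; b2: attacked by Qc2.
Legal moves for Black: none.
Not in check and no legal moves → stalemate.

stalemate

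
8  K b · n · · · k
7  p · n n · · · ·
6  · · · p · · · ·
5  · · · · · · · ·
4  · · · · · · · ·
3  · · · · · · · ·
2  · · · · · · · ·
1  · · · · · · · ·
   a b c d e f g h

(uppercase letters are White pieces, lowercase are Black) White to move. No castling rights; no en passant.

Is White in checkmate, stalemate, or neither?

checkmate

White to move; white king on a8.
In check: yes, from the black knight on c7.
King squares — a7: attacked by Bb8; b7: attacked by Nd8; b8: attacked by Nd7.
Legal moves for White: none.
In check with no legal moves → checkmate.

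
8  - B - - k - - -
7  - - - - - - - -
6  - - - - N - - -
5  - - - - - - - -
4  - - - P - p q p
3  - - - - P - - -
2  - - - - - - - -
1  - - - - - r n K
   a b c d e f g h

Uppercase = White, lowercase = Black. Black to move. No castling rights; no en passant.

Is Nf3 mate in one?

After Nf3: white king on h1; in check: yes, from the black rook on f1.
King squares — g1: attacked by Rf1; g2: attacked by Qg4; h2: attacked by Nf3.
White has no legal moves → checkmate.

yes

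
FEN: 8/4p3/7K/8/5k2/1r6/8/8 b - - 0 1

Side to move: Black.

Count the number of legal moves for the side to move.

Black to move; king on f4.
In check: no.
Legal moves: Kf5, Ke5, Kg4, Ke4, Kg3, Kf3, Ke3, Rb8, Rb7, Rb6+, Rb5, Rb4, Rh3+, Rg3, Rf3, Re3, Rd3, Rc3, Ra3, Rb2, Rb1, e6, e5.
Count: 23.

23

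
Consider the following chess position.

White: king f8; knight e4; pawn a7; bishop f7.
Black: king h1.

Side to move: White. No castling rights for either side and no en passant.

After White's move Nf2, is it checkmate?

no

After Nf2: black king on h1; in check: yes, from the white knight on f2.
Black has 3 legal replies: Kh2, Kg2, Kg1.
In check but a legal move exists → not checkmate.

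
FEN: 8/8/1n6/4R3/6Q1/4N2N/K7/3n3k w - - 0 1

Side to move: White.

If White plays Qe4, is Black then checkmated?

After Qe4: black king on h1; in check: yes, from the white queen on e4.
Black has 1 legal reply: Kh2.
In check but a legal move exists → not checkmate.

no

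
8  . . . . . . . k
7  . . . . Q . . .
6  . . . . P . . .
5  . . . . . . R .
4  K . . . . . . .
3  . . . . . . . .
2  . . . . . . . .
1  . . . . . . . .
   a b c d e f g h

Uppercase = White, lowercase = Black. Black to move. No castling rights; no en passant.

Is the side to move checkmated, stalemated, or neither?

stalemate

Black to move; black king on h8.
In check: no.
King squares — g7: attacked by Rg5; h7: attacked by Qe7; g8: attacked by Rg5.
Legal moves for Black: none.
Not in check and no legal moves → stalemate.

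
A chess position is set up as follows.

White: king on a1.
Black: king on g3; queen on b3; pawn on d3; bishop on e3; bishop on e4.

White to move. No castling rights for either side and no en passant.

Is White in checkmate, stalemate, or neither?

stalemate

White to move; white king on a1.
In check: no.
King squares — b1: attacked by Qb3; a2: attacked by Qb3; b2: attacked by Qb3.
Legal moves for White: none.
Not in check and no legal moves → stalemate.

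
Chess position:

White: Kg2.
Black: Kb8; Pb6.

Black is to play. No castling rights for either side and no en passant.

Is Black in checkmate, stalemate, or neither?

neither

Black to move; black king on b8.
In check: no.
Legal moves for Black: Kc8, Ka8, Kc7, Kb7, Ka7, b5.
Black has 6 legal moves and is not in check → neither.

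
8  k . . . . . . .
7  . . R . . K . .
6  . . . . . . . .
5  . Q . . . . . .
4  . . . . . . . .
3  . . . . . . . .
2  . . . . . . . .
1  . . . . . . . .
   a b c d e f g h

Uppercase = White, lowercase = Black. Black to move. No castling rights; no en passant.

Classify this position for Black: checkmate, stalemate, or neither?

Black to move; black king on a8.
In check: no.
King squares — a7: attacked by Rc7; b7: attacked by Qb5; b8: attacked by Qb5.
Legal moves for Black: none.
Not in check and no legal moves → stalemate.

stalemate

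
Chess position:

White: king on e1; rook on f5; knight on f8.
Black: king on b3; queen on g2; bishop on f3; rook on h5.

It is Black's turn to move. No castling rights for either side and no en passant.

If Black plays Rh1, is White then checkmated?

After Rh1: white king on e1; in check: yes, from the black rook on h1.
King squares — d1: attacked by Rh1; f1: attacked by Rh1; d2: attacked by Qg2; e2: attacked by Qg2; f2: attacked by Qg2.
White has no legal moves → checkmate.

yes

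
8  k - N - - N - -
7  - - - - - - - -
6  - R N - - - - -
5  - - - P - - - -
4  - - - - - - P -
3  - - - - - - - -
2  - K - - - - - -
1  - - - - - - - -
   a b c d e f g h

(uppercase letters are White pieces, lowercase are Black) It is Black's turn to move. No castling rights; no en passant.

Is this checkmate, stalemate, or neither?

Black to move; black king on a8.
In check: no.
King squares — a7: attacked by Nc6; b7: attacked by Rb6; b8: attacked by Rb6.
Legal moves for Black: none.
Not in check and no legal moves → stalemate.

stalemate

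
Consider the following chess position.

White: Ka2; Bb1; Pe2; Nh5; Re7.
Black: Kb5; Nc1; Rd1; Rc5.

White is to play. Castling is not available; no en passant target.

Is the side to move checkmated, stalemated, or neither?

neither

White to move; white king on a2.
In check: yes, from the black knight on c1.
Legal moves for White: Ka3, Kb2, Ka1.
White is in check but has 3 legal moves → neither.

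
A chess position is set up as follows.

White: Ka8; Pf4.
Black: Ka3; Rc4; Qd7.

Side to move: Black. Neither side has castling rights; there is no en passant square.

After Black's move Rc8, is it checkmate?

After Rc8: white king on a8; in check: yes, from the black rook on c8.
King squares — a7: attacked by Qd7; b7: attacked by Qd7; b8: attacked by Rc8.
White has no legal moves → checkmate.

yes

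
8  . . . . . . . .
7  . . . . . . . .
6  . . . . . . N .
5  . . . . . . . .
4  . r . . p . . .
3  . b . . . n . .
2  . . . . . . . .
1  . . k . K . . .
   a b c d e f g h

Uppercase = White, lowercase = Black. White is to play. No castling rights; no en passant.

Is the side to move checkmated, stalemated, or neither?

White to move; white king on e1.
In check: yes, from the black knight on f3.
Legal moves for White: Kf2, Ke2, Kf1.
White is in check but has 3 legal moves → neither.

neither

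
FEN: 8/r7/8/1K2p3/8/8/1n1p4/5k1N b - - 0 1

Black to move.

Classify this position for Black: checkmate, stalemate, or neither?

neither

Black to move; black king on f1.
In check: no.
Legal moves for Black include: Ra8, Rh7, Rg7, Rf7, Re7, Rd7, Rc7, Rb7+, Ra6, Ra5+, Ra4, Ra3, Ra2, Ra1, Nc4, Na4, Nd3, Nd1, ... (list truncated; more exist).
Black has legal moves and is not in check → neither.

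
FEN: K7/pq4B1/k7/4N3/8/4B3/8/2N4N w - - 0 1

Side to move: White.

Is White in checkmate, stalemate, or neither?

checkmate

White to move; white king on a8.
In check: yes, from the black queen on b7.
King squares — a7: attacked by Ka6; b7: attacked by Ka6; b8: attacked by Qb7.
Legal moves for White: none.
In check with no legal moves → checkmate.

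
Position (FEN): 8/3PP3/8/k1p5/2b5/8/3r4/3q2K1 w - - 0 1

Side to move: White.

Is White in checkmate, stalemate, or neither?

White to move; white king on g1.
In check: yes, from the black queen on d1.
King squares — f1: attacked by Qd1; h1: attacked by Qd1; f2: attacked by Rd2; g2: attacked by Rd2; h2: attacked by Rd2.
Legal moves for White: none.
In check with no legal moves → checkmate.

checkmate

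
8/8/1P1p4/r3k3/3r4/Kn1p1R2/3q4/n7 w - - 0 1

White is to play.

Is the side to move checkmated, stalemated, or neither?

checkmate

White to move; white king on a3.
In check: yes, from the black rook on a5.
King squares — a2: attacked by Qd2; b2: attacked by Qd2; b3: attacked by Na1; a4: attacked by Rd4; b4: attacked by Qd2.
Legal moves for White: none.
In check with no legal moves → checkmate.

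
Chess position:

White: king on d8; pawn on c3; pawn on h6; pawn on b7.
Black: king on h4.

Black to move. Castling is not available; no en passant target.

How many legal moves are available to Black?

5

Black to move; king on h4.
In check: no.
Legal moves: Kh5, Kg5, Kg4, Kh3, Kg3.
Count: 5.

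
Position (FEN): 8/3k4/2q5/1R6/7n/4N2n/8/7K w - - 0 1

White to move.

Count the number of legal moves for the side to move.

White to move; king on h1.
In check: yes, from the black queen on c6.
Legal moves: Kh2, Rd5+, Nd5, Ng2.
Count: 4.

4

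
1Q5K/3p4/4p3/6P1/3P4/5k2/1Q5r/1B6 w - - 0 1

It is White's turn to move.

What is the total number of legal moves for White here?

White to move; king on h8.
In check: yes, from the black rook on h2.
Legal moves: Kg8, Kg7, Q8xh2, Q2xh2, Bh7.
Count: 5.

5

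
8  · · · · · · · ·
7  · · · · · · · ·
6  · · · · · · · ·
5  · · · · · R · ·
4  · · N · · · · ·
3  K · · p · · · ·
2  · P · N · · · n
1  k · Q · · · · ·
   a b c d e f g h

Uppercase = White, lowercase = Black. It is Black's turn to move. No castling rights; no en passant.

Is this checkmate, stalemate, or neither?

Black to move; black king on a1.
In check: yes, from the white queen on c1.
King squares — b1: attacked by Qc1; a2: attacked by Ka3; b2: attacked by Qc1.
Legal moves for Black: none.
In check with no legal moves → checkmate.

checkmate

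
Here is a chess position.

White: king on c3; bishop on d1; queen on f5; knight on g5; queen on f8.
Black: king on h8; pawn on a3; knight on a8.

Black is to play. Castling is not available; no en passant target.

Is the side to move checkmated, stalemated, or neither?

Black to move; black king on h8.
In check: yes, from the white queen on f8.
King squares — g7: attacked by Qf8; h7: attacked by Qf5; g8: attacked by Qf8.
Legal moves for Black: none.
In check with no legal moves → checkmate.

checkmate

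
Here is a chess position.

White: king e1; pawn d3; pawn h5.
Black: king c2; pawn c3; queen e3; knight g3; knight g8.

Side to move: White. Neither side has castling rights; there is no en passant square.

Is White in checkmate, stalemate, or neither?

White to move; white king on e1.
In check: yes, from the black queen on e3.
King squares — d1: attacked by Kc2; f1: attacked by Ng3; d2: attacked by Kc2; e2: attacked by Qe3; f2: attacked by Qe3.
Legal moves for White: none.
In check with no legal moves → checkmate.

checkmate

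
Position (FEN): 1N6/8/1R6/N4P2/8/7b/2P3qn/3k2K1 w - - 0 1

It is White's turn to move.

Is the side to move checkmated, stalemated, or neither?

White to move; white king on g1.
In check: yes, from the black queen on g2.
King squares — f1: attacked by Qg2; h1: attacked by Qg2; f2: attacked by Qg2; g2: attacked by Bh3; h2: attacked by Qg2.
Legal moves for White: none.
In check with no legal moves → checkmate.

checkmate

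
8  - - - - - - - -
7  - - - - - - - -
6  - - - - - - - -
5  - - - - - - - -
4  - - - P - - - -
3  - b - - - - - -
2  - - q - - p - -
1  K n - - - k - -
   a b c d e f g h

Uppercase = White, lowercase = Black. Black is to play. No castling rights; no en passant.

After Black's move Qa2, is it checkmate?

yes

After Qa2: white king on a1; in check: yes, from the black queen on a2.
King squares — b1: attacked by Qa2; a2: attacked by Bb3; b2: attacked by Qa2.
White has no legal moves → checkmate.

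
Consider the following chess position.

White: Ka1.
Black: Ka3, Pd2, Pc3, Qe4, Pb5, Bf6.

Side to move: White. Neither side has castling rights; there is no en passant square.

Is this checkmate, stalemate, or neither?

stalemate

White to move; white king on a1.
In check: no.
King squares — b1: attacked by Qe4; a2: attacked by Ka3; b2: attacked by Ka3.
Legal moves for White: none.
Not in check and no legal moves → stalemate.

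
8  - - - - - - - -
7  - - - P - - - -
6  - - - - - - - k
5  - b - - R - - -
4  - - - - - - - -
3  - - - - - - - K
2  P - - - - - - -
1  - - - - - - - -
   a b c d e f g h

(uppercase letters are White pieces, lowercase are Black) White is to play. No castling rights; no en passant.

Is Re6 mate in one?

After Re6: black king on h6; in check: yes, from the white rook on e6.
Black has 4 legal replies: Kh7, Kg7, Kh5, Kg5.
In check but a legal move exists → not checkmate.

no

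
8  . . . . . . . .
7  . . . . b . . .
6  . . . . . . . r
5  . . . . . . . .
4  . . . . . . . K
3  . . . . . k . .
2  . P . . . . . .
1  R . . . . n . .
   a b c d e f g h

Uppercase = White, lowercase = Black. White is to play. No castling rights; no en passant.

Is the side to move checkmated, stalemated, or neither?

White to move; white king on h4.
In check: yes, from the black rook on h6 and the black bishop on e7.
King squares — g3: attacked by Nf1; h3: attacked by Rh6; g4: attacked by Kf3; g5: attacked by Be7; h5: attacked by Rh6.
Legal moves for White: none.
In check with no legal moves → checkmate.

checkmate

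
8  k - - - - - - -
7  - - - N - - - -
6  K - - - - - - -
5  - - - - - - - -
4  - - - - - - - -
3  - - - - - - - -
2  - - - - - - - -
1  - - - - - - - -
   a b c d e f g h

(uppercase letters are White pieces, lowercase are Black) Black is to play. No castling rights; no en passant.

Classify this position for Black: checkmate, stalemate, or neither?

stalemate

Black to move; black king on a8.
In check: no.
King squares — a7: attacked by Ka6; b7: attacked by Ka6; b8: attacked by Nd7.
Legal moves for Black: none.
Not in check and no legal moves → stalemate.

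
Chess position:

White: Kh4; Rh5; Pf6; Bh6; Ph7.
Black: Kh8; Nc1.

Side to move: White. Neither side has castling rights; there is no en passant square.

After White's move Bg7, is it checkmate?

yes

After Bg7: black king on h8; in check: yes, from the white bishop on g7.
King squares — g7: attacked by Pf6; h7: attacked by Rh5; g8: attacked by Ph7.
Black has no legal moves → checkmate.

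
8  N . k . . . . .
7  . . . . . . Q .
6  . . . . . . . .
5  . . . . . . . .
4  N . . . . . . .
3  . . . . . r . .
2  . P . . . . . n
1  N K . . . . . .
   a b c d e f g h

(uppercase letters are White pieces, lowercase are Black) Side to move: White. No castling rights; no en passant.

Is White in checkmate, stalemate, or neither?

White to move; white king on b1.
In check: no.
Legal moves for White include: Nc7, N8b6+, Qh8+, Qg8+, Qf8+, Qh7, Qf7, Qe7, Qd7+, Qc7#, Qb7+, Qa7, Qh6, Qg6, Qf6, Qg5, Qe5, Qg4+, ... (list truncated; more exist).
White has legal moves and is not in check → neither.

neither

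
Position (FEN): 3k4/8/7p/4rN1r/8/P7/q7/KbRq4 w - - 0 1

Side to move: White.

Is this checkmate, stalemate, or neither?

White to move; white king on a1.
In check: yes, from the black queen on a2.
King squares — b1: attacked by Qa2; a2: attacked by Bb1; b2: attacked by Qa2.
Legal moves for White: none.
In check with no legal moves → checkmate.

checkmate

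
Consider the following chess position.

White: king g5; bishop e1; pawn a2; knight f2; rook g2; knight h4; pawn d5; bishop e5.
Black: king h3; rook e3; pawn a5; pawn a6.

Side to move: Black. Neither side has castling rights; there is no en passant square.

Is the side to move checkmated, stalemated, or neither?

checkmate

Black to move; black king on h3.
In check: yes, from the white knight on f2.
King squares — g2: attacked by Nh4; h2: attacked by Rg2; g3: attacked by Rg2; g4: attacked by Nf2; h4: attacked by Kg5.
Legal moves for Black: none.
In check with no legal moves → checkmate.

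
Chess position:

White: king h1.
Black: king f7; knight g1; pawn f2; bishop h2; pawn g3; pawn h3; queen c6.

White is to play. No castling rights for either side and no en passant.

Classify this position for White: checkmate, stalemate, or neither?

checkmate

White to move; white king on h1.
In check: yes, from the black queen on c6.
King squares — g1: attacked by Pf2; g2: attacked by Ph3; h2: attacked by Pg3.
Legal moves for White: none.
In check with no legal moves → checkmate.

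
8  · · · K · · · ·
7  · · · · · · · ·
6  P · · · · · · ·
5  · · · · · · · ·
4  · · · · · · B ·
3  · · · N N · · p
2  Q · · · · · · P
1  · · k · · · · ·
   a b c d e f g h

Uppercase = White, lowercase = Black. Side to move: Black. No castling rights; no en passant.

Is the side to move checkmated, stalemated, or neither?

checkmate

Black to move; black king on c1.
In check: yes, from the white knight on d3.
King squares — b1: attacked by Qa2; d1: attacked by Ne3; b2: attacked by Qa2; c2: attacked by Qa2; d2: attacked by Qa2.
Legal moves for Black: none.
In check with no legal moves → checkmate.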